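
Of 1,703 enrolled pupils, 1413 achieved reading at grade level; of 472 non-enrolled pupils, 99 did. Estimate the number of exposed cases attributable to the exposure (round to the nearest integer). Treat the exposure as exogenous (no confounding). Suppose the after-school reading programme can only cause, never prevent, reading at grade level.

about 1056 cases

p₁ = P(outcome | exposed) = 1413/1703 = 0.82971
p₀ = P(outcome | unexposed) = 99/472 = 0.20975
PN = (p₁ − p₀)/p₁ = (0.82971 − 0.20975) / 0.82971 ≈ 0.74721.
Attributable cases ≈ PN × (exposed cases) = 0.74721 × 1413 ≈ 1055.80.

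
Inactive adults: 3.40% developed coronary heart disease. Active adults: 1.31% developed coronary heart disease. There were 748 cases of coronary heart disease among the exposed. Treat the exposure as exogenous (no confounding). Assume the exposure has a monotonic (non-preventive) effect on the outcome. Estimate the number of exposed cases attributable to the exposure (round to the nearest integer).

about 460 cases

p₁ = 0.034, p₀ = 0.0131.
PN = (p₁ − p₀)/p₁ = (0.034 − 0.0131) / 0.034 ≈ 0.61471.
Attributable cases ≈ PN × (exposed cases) = 0.61471 × 748 ≈ 459.80.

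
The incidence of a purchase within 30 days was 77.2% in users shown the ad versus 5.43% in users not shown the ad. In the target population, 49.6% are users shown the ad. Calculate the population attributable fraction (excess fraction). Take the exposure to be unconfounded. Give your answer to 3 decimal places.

PAF ≈ 0.868

p₁ = 0.772, p₀ = 0.0543.
Overall risk P(Y=1) = π·p₁ + (1−π)·p₀ = 0.496×0.772 + 0.504×0.0543 = 0.41028.
Under exogeneity, PAF = [P(Y=1) − p₀] / P(Y=1).
PAF = (0.41028 − 0.0543) / 0.41028 ≈ 0.8677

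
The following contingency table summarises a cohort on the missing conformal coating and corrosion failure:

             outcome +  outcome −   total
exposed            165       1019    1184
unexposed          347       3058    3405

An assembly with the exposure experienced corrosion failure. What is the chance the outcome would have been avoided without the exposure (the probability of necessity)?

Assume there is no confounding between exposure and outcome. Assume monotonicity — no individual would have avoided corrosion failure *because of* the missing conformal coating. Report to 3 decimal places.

p₁ = P(outcome | exposed) = 165/1184 = 0.13936
p₀ = P(outcome | unexposed) = 347/3405 = 0.10191
Under exogeneity and monotonicity, PN = (p₁ − p₀)/p₁.
PN = (0.13936 − 0.10191) / 0.13936 ≈ 0.2687

PN ≈ 0.269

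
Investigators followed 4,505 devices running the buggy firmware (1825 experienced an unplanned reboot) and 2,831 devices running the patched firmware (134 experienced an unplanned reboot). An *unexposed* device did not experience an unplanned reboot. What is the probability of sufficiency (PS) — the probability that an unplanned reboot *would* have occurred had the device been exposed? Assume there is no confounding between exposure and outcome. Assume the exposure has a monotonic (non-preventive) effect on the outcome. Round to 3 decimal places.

p₁ = P(outcome | exposed) = 1825/4505 = 0.40511
p₀ = P(outcome | unexposed) = 134/2831 = 0.047333
Under exogeneity and monotonicity, PS = (p₁ − p₀) / (1 − p₀).
PS = (0.40511 − 0.047333) / (1 − 0.047333) = 0.35777 / 0.95267 ≈ 0.3755

PS ≈ 0.376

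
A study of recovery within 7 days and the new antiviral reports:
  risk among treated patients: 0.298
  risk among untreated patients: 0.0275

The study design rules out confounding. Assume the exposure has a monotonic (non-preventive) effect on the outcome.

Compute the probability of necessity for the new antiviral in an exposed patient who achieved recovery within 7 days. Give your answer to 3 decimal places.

Let p₁ = 0.298, p₀ = 0.0275.
Under exogeneity and monotonicity, PN = (p₁ − p₀) / p₁.
PN = (0.298 − 0.0275) / 0.298 = 0.2705 / 0.298 ≈ 0.9077

PN ≈ 0.908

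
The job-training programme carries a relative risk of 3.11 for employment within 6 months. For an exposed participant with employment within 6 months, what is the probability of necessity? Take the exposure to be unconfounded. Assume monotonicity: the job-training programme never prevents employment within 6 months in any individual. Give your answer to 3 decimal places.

PN ≈ 0.678

Under exogeneity and monotonicity, PN = (RR − 1) / RR = 1 − 1/RR.
PN = (3.11 − 1) / 3.11 = 2.11 / 3.11 ≈ 0.6785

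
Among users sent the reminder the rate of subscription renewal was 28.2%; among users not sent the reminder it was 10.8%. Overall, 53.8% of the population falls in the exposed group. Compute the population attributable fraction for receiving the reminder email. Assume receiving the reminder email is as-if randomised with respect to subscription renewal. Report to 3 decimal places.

PAF ≈ 0.464

p₁ = 0.282, p₀ = 0.108.
Overall risk P(Y=1) = π·p₁ + (1−π)·p₀ = 0.538×0.282 + 0.462×0.108 = 0.20161.
Under exogeneity, PAF = [P(Y=1) − p₀] / P(Y=1).
PAF = (0.20161 − 0.108) / 0.20161 ≈ 0.4643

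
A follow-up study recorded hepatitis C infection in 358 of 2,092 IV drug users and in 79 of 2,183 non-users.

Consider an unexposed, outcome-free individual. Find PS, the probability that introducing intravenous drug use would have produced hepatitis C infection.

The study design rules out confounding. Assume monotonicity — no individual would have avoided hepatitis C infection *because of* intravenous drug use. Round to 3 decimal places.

PS ≈ 0.140

p₁ = P(outcome | exposed) = 358/2092 = 0.17113
p₀ = P(outcome | unexposed) = 79/2183 = 0.036189
Under exogeneity and monotonicity, PS = (p₁ − p₀) / (1 − p₀).
PS = (0.17113 − 0.036189) / (1 − 0.036189) = 0.13494 / 0.96381 ≈ 0.1400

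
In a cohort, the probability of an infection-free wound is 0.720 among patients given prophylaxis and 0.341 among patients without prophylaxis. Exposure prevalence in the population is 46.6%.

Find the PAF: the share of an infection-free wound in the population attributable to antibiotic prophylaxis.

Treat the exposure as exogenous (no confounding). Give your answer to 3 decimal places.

PAF ≈ 0.341

Let p₁ = 0.72, p₀ = 0.341.
Overall risk P(Y=1) = π·p₁ + (1−π)·p₀ = 0.466×0.72 + 0.534×0.341 = 0.51761.
Under exogeneity, PAF = [P(Y=1) − p₀] / P(Y=1).
PAF = (0.51761 − 0.341) / 0.51761 ≈ 0.3412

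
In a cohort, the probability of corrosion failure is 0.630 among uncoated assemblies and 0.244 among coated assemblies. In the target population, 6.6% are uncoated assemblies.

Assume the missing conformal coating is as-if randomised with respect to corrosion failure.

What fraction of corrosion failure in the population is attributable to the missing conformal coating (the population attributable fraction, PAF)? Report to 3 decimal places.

PAF ≈ 0.095

Let p₁ = 0.63, p₀ = 0.244.
Overall risk P(Y=1) = π·p₁ + (1−π)·p₀ = 0.066×0.63 + 0.934×0.244 = 0.26948.
Under exogeneity, PAF = [P(Y=1) − p₀] / P(Y=1).
PAF = (0.26948 − 0.244) / 0.26948 ≈ 0.0945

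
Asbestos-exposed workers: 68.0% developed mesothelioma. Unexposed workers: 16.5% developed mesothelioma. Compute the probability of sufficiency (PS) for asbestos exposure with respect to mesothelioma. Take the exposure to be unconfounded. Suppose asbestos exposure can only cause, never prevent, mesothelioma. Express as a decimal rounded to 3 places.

p₁ = 0.68, p₀ = 0.165.
Under exogeneity and monotonicity, PS = (p₁ − p₀) / (1 − p₀).
PS = (0.68 − 0.165) / (1 − 0.165) = 0.515 / 0.835 ≈ 0.6168

PS ≈ 0.617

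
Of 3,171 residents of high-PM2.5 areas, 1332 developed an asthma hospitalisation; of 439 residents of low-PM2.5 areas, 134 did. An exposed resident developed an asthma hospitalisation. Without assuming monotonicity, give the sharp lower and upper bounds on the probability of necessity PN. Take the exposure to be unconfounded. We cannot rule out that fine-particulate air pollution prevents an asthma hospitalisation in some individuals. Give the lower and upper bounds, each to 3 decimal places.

0.273 ≤ PN ≤ 1.000

p₁ = P(outcome | exposed) = 1332/3171 = 0.42006
p₀ = P(outcome | unexposed) = 134/439 = 0.30524
Under exogeneity alone the bounds on PN are max{0,(p₁−p₀)/p₁} ≤ PN ≤ min{1,(1−p₀)/p₁}.
  lower = (p₁ − p₀)/p₁ = 0.11482 / 0.42006 ≈ 0.2733
  upper = min{1, (1 − p₀)/p₁} = 0.69476 / 0.42006 ≈ 1.6540 → capped at 1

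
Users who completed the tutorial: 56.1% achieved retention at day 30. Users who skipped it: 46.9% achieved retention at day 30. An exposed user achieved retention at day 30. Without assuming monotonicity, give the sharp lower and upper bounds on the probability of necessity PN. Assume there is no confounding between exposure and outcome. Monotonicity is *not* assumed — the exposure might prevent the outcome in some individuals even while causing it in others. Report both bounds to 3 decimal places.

p₁ = 0.561, p₀ = 0.469.
Under exogeneity alone the bounds on PN are max{0,(p₁−p₀)/p₁} ≤ PN ≤ min{1,(1−p₀)/p₁}.
  lower = (p₁ − p₀)/p₁ = 0.092 / 0.561 ≈ 0.1640
  upper = min{1, (1 − p₀)/p₁} = 0.531 / 0.561 ≈ 0.9465

0.164 ≤ PN ≤ 0.947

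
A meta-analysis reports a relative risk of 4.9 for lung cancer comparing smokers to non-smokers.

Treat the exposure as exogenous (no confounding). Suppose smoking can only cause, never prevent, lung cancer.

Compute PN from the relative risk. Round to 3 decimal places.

Under exogeneity and monotonicity, PN = (RR − 1) / RR = 1 − 1/RR.
PN = (4.9 − 1) / 4.9 = 3.9 / 4.9 ≈ 0.7959

PN ≈ 0.796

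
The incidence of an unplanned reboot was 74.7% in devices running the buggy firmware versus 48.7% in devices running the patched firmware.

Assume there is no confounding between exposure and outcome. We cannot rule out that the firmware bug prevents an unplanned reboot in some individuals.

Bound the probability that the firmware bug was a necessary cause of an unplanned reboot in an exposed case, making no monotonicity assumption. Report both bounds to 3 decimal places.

0.348 ≤ PN ≤ 0.687

p₁ = 0.747, p₀ = 0.487.
Under exogeneity alone the bounds on PN are max{0,(p₁−p₀)/p₁} ≤ PN ≤ min{1,(1−p₀)/p₁}.
  lower = (p₁ − p₀)/p₁ = 0.26 / 0.747 ≈ 0.3481
  upper = min{1, (1 − p₀)/p₁} = 0.513 / 0.747 ≈ 0.6867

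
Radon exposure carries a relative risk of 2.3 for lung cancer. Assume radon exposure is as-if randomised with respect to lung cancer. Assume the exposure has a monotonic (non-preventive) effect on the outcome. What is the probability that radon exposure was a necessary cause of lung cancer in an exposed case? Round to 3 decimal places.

PN ≈ 0.565

Under exogeneity and monotonicity, PN = (RR − 1) / RR = 1 − 1/RR.
PN = (2.3 − 1) / 2.3 = 1.3 / 2.3 ≈ 0.5652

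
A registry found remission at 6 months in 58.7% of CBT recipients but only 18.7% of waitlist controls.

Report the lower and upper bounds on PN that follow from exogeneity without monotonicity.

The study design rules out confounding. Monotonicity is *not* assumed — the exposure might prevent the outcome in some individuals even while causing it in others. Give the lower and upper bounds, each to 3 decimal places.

p₁ = 0.587, p₀ = 0.187.
Under exogeneity alone the bounds on PN are max{0,(p₁−p₀)/p₁} ≤ PN ≤ min{1,(1−p₀)/p₁}.
  lower = (p₁ − p₀)/p₁ = 0.4 / 0.587 ≈ 0.6814
  upper = min{1, (1 − p₀)/p₁} = 0.813 / 0.587 ≈ 1.3850 → capped at 1

0.681 ≤ PN ≤ 1.000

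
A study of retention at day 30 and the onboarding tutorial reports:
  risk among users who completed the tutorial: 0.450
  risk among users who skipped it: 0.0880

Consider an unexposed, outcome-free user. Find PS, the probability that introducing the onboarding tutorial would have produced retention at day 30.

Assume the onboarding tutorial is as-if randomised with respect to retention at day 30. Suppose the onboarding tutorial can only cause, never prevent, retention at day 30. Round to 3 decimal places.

PS ≈ 0.397

Let p₁ = 0.45, p₀ = 0.088.
Under exogeneity and monotonicity, PS = (p₁ − p₀) / (1 − p₀).
PS = (0.45 − 0.088) / (1 − 0.088) = 0.362 / 0.912 ≈ 0.3969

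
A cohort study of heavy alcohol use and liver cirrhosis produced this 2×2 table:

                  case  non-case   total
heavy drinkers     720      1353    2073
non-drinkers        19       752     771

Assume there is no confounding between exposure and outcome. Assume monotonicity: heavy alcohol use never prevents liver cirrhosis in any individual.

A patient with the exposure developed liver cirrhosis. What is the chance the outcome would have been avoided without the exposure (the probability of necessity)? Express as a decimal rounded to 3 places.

PN ≈ 0.929

p₁ = P(outcome | exposed) = 720/2073 = 0.34732
p₀ = P(outcome | unexposed) = 19/771 = 0.024643
Under exogeneity and monotonicity, PN = (p₁ − p₀)/p₁.
PN = (0.34732 − 0.024643) / 0.34732 ≈ 0.9290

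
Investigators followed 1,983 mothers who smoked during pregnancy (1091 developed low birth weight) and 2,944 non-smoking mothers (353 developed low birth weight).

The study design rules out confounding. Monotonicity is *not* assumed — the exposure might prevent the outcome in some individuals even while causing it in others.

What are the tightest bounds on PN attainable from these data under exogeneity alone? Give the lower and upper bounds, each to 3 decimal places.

0.782 ≤ PN ≤ 1.000

p₁ = P(outcome | exposed) = 1091/1983 = 0.55018
p₀ = P(outcome | unexposed) = 353/2944 = 0.1199
Under exogeneity alone the bounds on PN are max{0,(p₁−p₀)/p₁} ≤ PN ≤ min{1,(1−p₀)/p₁}.
  lower = (p₁ − p₀)/p₁ = 0.43027 / 0.55018 ≈ 0.7821
  upper = min{1, (1 − p₀)/p₁} = 0.8801 / 0.55018 ≈ 1.5997 → capped at 1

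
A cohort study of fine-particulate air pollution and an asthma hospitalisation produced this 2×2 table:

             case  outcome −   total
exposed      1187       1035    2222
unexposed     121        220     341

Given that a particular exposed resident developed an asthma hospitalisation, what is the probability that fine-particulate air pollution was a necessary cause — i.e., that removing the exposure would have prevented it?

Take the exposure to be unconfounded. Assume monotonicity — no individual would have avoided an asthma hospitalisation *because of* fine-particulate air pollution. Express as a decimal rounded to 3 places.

PN ≈ 0.336

p₁ = P(outcome | exposed) = 1187/2222 = 0.5342
p₀ = P(outcome | unexposed) = 121/341 = 0.35484
Under exogeneity and monotonicity, PN = (p₁ − p₀) / p₁.
PN = (0.5342 − 0.35484) / 0.5342 = 0.17936 / 0.5342 ≈ 0.3358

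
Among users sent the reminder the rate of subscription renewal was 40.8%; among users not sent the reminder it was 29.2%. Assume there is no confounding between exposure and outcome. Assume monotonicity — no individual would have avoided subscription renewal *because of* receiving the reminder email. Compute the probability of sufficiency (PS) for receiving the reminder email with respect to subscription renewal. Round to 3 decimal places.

p₁ = 0.408, p₀ = 0.292.
Under exogeneity and monotonicity, PS = (p₁ − p₀) / (1 − p₀).
PS = (0.408 − 0.292) / (1 − 0.292) = 0.116 / 0.708 ≈ 0.1638

PS ≈ 0.164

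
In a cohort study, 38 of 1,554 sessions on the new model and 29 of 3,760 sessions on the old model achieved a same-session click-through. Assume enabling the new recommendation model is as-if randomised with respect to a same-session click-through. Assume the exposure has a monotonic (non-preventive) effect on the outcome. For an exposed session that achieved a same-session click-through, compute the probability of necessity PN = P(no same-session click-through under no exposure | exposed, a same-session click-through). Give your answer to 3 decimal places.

PN ≈ 0.685

p₁ = P(outcome | exposed) = 38/1554 = 0.024453
p₀ = P(outcome | unexposed) = 29/3760 = 0.0077128
Under exogeneity and monotonicity, PN = (p₁ − p₀) / p₁.
PN = (0.024453 − 0.0077128) / 0.024453 = 0.01674 / 0.024453 ≈ 0.6846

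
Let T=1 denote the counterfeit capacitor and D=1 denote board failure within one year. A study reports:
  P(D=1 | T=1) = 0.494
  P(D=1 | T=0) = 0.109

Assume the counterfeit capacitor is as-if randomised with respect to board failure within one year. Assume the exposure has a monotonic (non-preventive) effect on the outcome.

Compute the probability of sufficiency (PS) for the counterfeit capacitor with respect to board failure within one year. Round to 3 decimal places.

PS ≈ 0.432

Let p₁ = 0.494, p₀ = 0.109.
Under exogeneity and monotonicity, PS = (p₁ − p₀) / (1 − p₀).
PS = (0.494 − 0.109) / (1 − 0.109) = 0.385 / 0.891 ≈ 0.4321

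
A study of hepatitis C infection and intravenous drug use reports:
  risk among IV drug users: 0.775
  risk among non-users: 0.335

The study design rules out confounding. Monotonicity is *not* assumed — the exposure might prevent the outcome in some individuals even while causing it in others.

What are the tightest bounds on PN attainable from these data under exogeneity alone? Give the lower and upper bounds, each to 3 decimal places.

0.568 ≤ PN ≤ 0.858

Let p₁ = 0.775, p₀ = 0.335.
Under exogeneity alone the bounds on PN are max{0,(p₁−p₀)/p₁} ≤ PN ≤ min{1,(1−p₀)/p₁}.
  lower = (p₁ − p₀)/p₁ = 0.44 / 0.775 ≈ 0.5677
  upper = min{1, (1 − p₀)/p₁} = 0.665 / 0.775 ≈ 0.8581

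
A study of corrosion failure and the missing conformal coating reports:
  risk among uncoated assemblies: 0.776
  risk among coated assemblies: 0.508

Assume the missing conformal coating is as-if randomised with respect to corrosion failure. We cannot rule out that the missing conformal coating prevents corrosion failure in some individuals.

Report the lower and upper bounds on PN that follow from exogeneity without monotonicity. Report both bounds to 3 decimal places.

0.345 ≤ PN ≤ 0.634

Let p₁ = 0.776, p₀ = 0.508.
Under exogeneity alone the bounds on PN are max{0,(p₁−p₀)/p₁} ≤ PN ≤ min{1,(1−p₀)/p₁}.
  lower = (p₁ − p₀)/p₁ = 0.268 / 0.776 ≈ 0.3454
  upper = min{1, (1 − p₀)/p₁} = 0.492 / 0.776 ≈ 0.6340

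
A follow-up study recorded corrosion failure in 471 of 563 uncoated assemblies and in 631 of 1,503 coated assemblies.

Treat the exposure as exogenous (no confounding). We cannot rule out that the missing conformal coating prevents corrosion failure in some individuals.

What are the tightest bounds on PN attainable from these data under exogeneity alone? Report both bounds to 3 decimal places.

0.498 ≤ PN ≤ 0.693

p₁ = P(outcome | exposed) = 471/563 = 0.83659
p₀ = P(outcome | unexposed) = 631/1503 = 0.41983
Under exogeneity alone the bounds on PN are max{0,(p₁−p₀)/p₁} ≤ PN ≤ min{1,(1−p₀)/p₁}.
  lower = (p₁ − p₀)/p₁ = 0.41676 / 0.83659 ≈ 0.4982
  upper = min{1, (1 − p₀)/p₁} = 0.58017 / 0.83659 ≈ 0.6935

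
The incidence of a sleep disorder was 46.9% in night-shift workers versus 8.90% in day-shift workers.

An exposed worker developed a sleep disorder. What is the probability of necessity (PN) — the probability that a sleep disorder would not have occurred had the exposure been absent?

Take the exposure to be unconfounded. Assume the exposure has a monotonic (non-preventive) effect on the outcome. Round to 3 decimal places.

p₁ = 0.469, p₀ = 0.089.
Under exogeneity and monotonicity, PN = (p₁ − p₀) / p₁.
PN = (0.469 − 0.089) / 0.469 = 0.38 / 0.469 ≈ 0.8102

PN ≈ 0.810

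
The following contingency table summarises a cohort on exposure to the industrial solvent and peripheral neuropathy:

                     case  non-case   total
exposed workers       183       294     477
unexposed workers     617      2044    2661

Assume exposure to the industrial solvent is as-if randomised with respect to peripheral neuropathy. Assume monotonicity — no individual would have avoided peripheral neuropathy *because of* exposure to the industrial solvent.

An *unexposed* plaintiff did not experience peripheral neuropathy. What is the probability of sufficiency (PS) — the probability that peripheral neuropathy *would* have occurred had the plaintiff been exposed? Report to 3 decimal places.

p₁ = P(outcome | exposed) = 183/477 = 0.38365
p₀ = P(outcome | unexposed) = 617/2661 = 0.23187
Under exogeneity and monotonicity, PS = (p₁ − p₀)/(1 − p₀).
PS = (0.38365 − 0.23187) / 0.76813 ≈ 0.1976

PS ≈ 0.198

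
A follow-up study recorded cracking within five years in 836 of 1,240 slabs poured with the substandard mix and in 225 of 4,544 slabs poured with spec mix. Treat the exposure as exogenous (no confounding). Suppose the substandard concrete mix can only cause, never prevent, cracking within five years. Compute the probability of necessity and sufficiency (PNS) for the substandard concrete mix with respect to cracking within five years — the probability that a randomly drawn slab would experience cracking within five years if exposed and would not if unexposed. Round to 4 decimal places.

p₁ = P(outcome | exposed) = 836/1240 = 0.67419
p₀ = P(outcome | unexposed) = 225/4544 = 0.049516
Under exogeneity and monotonicity, PNS = p₁ − p₀.
PNS = 0.67419 − 0.049516 = 0.62468

PNS ≈ 0.6247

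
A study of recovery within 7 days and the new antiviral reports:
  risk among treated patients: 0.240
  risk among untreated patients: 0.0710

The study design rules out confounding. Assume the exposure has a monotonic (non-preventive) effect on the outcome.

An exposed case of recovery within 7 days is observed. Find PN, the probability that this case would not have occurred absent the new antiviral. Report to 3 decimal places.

PN ≈ 0.704

Let p₁ = 0.24, p₀ = 0.071.
Under exogeneity and monotonicity, PN = (p₁ − p₀) / p₁.
PN = (0.24 − 0.071) / 0.24 = 0.169 / 0.24 ≈ 0.7042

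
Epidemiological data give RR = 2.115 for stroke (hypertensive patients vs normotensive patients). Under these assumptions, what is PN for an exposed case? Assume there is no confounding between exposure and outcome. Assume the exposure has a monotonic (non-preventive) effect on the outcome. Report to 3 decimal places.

Under exogeneity and monotonicity, PN = (RR − 1) / RR = 1 − 1/RR.
PN = (2.115 − 1) / 2.115 = 1.115 / 2.115 ≈ 0.5272

PN ≈ 0.527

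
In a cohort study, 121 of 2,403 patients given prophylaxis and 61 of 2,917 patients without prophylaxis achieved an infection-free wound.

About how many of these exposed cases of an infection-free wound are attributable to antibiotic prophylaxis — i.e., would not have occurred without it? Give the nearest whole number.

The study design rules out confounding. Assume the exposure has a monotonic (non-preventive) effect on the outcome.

p₁ = P(outcome | exposed) = 121/2403 = 0.050354
p₀ = P(outcome | unexposed) = 61/2917 = 0.020912
PN = (p₁ − p₀)/p₁ = (0.050354 − 0.020912) / 0.050354 ≈ 0.58470.
Attributable cases ≈ PN × (exposed cases) = 0.58470 × 121 ≈ 70.75.

about 71 cases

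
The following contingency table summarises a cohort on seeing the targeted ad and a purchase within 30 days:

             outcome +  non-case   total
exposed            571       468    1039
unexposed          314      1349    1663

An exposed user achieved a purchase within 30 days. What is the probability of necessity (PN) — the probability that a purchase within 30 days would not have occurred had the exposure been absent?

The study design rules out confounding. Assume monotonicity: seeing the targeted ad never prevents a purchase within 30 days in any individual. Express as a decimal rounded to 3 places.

p₁ = P(outcome | exposed) = 571/1039 = 0.54957
p₀ = P(outcome | unexposed) = 314/1663 = 0.18882
Under exogeneity and monotonicity, PN = (p₁ − p₀) / p₁.
PN = (0.54957 − 0.18882) / 0.54957 = 0.36075 / 0.54957 ≈ 0.6564

PN ≈ 0.656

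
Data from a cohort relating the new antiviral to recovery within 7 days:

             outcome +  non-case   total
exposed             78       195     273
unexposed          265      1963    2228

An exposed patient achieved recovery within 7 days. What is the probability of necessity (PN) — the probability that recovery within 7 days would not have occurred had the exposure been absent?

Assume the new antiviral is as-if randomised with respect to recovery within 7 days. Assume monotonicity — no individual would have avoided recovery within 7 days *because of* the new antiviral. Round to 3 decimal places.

p₁ = P(outcome | exposed) = 78/273 = 0.28571
p₀ = P(outcome | unexposed) = 265/2228 = 0.11894
Under exogeneity and monotonicity, PN = (p₁ − p₀) / p₁.
PN = (0.28571 − 0.11894) / 0.28571 = 0.16677 / 0.28571 ≈ 0.5837

PN ≈ 0.584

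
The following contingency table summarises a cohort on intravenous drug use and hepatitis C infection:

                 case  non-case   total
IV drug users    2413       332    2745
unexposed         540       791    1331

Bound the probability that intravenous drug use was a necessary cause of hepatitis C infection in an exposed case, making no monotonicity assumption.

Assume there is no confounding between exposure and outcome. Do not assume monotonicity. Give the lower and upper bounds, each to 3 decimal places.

p₁ = P(outcome | exposed) = 2413/2745 = 0.87905
p₀ = P(outcome | unexposed) = 540/1331 = 0.40571
Under exogeneity alone the bounds on PN are max{0,(p₁−p₀)/p₁} ≤ PN ≤ min{1,(1−p₀)/p₁}.
  lower = (p₁ − p₀)/p₁ = 0.47334 / 0.87905 ≈ 0.5385
  upper = min{1, (1 − p₀)/p₁} = 0.59429 / 0.87905 ≈ 0.6761

0.538 ≤ PN ≤ 0.676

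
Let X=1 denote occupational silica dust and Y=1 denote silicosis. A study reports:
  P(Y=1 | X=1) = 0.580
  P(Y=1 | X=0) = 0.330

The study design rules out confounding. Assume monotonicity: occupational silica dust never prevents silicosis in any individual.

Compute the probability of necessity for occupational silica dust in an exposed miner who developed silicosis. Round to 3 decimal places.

Let p₁ = 0.58, p₀ = 0.33.
Under exogeneity and monotonicity, PN = (p₁ − p₀) / p₁.
PN = (0.58 − 0.33) / 0.58 = 0.25 / 0.58 ≈ 0.4310

PN ≈ 0.431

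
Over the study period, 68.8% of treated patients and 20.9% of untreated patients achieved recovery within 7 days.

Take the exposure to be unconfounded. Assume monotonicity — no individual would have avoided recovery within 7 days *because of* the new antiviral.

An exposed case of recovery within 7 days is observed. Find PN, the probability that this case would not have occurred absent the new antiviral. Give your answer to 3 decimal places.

PN ≈ 0.696

p₁ = 0.688, p₀ = 0.209.
Under exogeneity and monotonicity, PN = (p₁ − p₀) / p₁.
PN = (0.688 − 0.209) / 0.688 = 0.479 / 0.688 ≈ 0.6962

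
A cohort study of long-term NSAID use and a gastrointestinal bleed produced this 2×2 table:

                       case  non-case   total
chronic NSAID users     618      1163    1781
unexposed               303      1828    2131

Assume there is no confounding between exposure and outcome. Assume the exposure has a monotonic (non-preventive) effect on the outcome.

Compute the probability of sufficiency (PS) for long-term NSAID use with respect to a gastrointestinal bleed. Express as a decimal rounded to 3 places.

PS ≈ 0.239

p₁ = P(outcome | exposed) = 618/1781 = 0.347
p₀ = P(outcome | unexposed) = 303/2131 = 0.14219
Under exogeneity and monotonicity, PS = (p₁ − p₀) / (1 − p₀).
PS = (0.347 − 0.14219) / (1 − 0.14219) = 0.20481 / 0.85781 ≈ 0.2388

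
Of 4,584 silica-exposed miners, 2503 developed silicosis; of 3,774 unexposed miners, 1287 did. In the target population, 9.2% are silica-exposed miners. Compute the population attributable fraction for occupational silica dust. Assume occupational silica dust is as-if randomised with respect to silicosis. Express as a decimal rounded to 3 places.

p₁ = P(outcome | exposed) = 2503/4584 = 0.54603
p₀ = P(outcome | unexposed) = 1287/3774 = 0.34102
Overall risk P(Y=1) = π·p₁ + (1−π)·p₀ = 0.092×0.54603 + 0.908×0.34102 = 0.35988.
Under exogeneity, PAF = [P(Y=1) − p₀] / P(Y=1).
PAF = (0.35988 − 0.34102) / 0.35988 ≈ 0.0524

PAF ≈ 0.052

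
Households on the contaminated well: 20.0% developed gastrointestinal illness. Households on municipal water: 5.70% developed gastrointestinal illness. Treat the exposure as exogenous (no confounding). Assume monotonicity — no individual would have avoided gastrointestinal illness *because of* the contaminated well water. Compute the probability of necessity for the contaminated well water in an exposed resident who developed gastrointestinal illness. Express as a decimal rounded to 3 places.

PN ≈ 0.715

p₁ = 0.2, p₀ = 0.057.
Under exogeneity and monotonicity, PN = (p₁ − p₀) / p₁.
PN = (0.2 − 0.057) / 0.2 = 0.143 / 0.2 ≈ 0.7150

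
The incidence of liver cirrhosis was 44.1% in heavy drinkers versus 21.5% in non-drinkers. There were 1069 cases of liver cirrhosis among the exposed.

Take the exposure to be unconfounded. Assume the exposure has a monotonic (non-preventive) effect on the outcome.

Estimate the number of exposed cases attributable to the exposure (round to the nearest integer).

p₁ = 0.441, p₀ = 0.215.
PN = (p₁ − p₀)/p₁ = (0.441 − 0.215) / 0.441 ≈ 0.51247.
Attributable cases ≈ PN × (exposed cases) = 0.51247 × 1069 ≈ 547.83.

about 548 cases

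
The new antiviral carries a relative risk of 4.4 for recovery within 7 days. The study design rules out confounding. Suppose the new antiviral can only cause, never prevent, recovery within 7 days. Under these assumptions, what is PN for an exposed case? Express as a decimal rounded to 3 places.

PN ≈ 0.773

Under exogeneity and monotonicity, PN = (RR − 1) / RR = 1 − 1/RR.
PN = (4.4 − 1) / 4.4 = 3.4 / 4.4 ≈ 0.7727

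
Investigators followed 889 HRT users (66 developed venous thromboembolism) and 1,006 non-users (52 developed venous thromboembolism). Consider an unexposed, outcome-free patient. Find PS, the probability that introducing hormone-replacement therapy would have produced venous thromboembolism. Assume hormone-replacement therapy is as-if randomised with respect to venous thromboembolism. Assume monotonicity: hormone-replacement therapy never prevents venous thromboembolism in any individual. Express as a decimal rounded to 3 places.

p₁ = P(outcome | exposed) = 66/889 = 0.074241
p₀ = P(outcome | unexposed) = 52/1006 = 0.05169
Under exogeneity and monotonicity, PS = (p₁ − p₀) / (1 − p₀).
PS = (0.074241 − 0.05169) / (1 − 0.05169) = 0.022551 / 0.94831 ≈ 0.0238

PS ≈ 0.024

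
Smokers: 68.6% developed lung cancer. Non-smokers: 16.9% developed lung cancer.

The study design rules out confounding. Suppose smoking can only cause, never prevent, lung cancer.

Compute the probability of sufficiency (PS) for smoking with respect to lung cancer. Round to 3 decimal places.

PS ≈ 0.622

p₁ = 0.686, p₀ = 0.169.
Under exogeneity and monotonicity, PS = (p₁ − p₀) / (1 − p₀).
PS = (0.686 − 0.169) / (1 − 0.169) = 0.517 / 0.831 ≈ 0.6221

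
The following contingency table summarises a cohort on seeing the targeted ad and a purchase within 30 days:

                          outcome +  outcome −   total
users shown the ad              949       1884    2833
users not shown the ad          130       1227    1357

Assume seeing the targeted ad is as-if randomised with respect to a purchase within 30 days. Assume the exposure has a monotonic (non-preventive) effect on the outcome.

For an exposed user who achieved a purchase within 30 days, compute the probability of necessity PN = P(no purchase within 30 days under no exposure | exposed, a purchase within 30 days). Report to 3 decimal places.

p₁ = P(outcome | exposed) = 949/2833 = 0.33498
p₀ = P(outcome | unexposed) = 130/1357 = 0.0958
Under exogeneity and monotonicity, PN = (p₁ − p₀) / p₁.
PN = (0.33498 − 0.0958) / 0.33498 = 0.23918 / 0.33498 ≈ 0.7140

PN ≈ 0.714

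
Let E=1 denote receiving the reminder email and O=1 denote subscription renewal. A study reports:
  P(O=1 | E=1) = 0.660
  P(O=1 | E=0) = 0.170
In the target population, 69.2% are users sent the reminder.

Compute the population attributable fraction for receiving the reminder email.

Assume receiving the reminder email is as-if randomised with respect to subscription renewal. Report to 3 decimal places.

PAF ≈ 0.666

Let p₁ = 0.66, p₀ = 0.17.
Overall risk P(Y=1) = π·p₁ + (1−π)·p₀ = 0.692×0.66 + 0.308×0.17 = 0.50908.
Under exogeneity, PAF = [P(Y=1) − p₀] / P(Y=1).
PAF = (0.50908 − 0.17) / 0.50908 ≈ 0.6661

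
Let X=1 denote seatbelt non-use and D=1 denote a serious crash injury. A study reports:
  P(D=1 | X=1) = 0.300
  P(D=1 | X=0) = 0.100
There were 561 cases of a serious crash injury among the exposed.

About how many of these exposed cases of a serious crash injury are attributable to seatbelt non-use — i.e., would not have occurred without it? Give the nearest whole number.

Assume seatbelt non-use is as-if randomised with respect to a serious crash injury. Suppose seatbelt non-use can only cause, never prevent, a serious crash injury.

about 374 cases

Let p₁ = 0.3, p₀ = 0.1.
PN = (p₁ − p₀)/p₁ = (0.3 − 0.1) / 0.3 ≈ 0.66667.
Attributable cases ≈ PN × (exposed cases) = 0.66667 × 561 ≈ 374.00.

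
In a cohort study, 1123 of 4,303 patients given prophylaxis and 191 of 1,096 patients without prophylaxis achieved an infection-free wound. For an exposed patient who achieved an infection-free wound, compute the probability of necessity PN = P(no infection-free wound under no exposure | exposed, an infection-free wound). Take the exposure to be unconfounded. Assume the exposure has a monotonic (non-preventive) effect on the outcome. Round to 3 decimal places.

PN ≈ 0.332

p₁ = P(outcome | exposed) = 1123/4303 = 0.26098
p₀ = P(outcome | unexposed) = 191/1096 = 0.17427
Under exogeneity and monotonicity, PN = (p₁ − p₀) / p₁.
PN = (0.26098 − 0.17427) / 0.26098 = 0.086711 / 0.26098 ≈ 0.3322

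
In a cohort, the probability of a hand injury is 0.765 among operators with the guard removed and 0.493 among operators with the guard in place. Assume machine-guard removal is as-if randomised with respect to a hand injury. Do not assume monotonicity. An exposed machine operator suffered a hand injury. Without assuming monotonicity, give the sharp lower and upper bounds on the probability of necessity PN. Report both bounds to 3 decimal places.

Let p₁ = 0.765, p₀ = 0.493.
Under exogeneity alone the bounds on PN are max{0,(p₁−p₀)/p₁} ≤ PN ≤ min{1,(1−p₀)/p₁}.
  lower = (p₁ − p₀)/p₁ = 0.272 / 0.765 ≈ 0.3556
  upper = min{1, (1 − p₀)/p₁} = 0.507 / 0.765 ≈ 0.6627

0.356 ≤ PN ≤ 0.663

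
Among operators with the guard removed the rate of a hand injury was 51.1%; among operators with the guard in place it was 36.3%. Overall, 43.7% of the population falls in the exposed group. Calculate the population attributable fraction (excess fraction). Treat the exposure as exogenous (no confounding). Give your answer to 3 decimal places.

p₁ = 0.511, p₀ = 0.363.
Overall risk P(Y=1) = π·p₁ + (1−π)·p₀ = 0.437×0.511 + 0.563×0.363 = 0.42768.
Under exogeneity, PAF = [P(Y=1) − p₀] / P(Y=1).
PAF = (0.42768 − 0.363) / 0.42768 ≈ 0.1512

PAF ≈ 0.151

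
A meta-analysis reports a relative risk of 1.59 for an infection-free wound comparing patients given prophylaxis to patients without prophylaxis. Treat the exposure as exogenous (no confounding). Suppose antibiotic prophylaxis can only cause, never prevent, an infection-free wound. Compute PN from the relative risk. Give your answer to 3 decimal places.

Under exogeneity and monotonicity, PN = (RR − 1) / RR = 1 − 1/RR.
PN = (1.59 − 1) / 1.59 = 0.59 / 1.59 ≈ 0.3711

PN ≈ 0.371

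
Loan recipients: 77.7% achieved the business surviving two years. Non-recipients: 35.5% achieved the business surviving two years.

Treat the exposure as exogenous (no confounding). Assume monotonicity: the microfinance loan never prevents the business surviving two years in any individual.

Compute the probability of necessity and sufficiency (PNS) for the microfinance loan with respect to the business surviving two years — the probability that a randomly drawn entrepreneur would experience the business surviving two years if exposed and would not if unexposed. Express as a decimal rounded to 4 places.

p₁ = 0.777, p₀ = 0.355.
Under exogeneity and monotonicity, PNS = p₁ − p₀.
PNS = 0.777 − 0.355 = 0.422

PNS ≈ 0.4220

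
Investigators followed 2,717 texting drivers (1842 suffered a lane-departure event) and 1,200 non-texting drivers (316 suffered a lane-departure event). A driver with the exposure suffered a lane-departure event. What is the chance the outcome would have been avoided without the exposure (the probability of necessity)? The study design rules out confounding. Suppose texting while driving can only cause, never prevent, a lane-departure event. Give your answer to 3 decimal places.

PN ≈ 0.612

p₁ = P(outcome | exposed) = 1842/2717 = 0.67795
p₀ = P(outcome | unexposed) = 316/1200 = 0.26333
Under exogeneity and monotonicity, PN = (p₁ − p₀) / p₁.
PN = (0.67795 − 0.26333) / 0.67795 = 0.41462 / 0.67795 ≈ 0.6116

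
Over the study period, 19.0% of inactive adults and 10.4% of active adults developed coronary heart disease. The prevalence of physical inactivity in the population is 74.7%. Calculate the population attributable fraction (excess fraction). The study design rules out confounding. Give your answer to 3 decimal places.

p₁ = 0.19, p₀ = 0.104.
Overall risk P(Y=1) = π·p₁ + (1−π)·p₀ = 0.747×0.19 + 0.253×0.104 = 0.16824.
Under exogeneity, PAF = [P(Y=1) − p₀] / P(Y=1).
PAF = (0.16824 − 0.104) / 0.16824 ≈ 0.3818

PAF ≈ 0.382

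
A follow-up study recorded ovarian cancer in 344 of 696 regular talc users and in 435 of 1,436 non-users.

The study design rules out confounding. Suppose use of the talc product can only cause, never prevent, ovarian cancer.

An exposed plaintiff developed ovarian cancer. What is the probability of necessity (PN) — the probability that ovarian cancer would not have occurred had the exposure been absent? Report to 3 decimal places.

PN ≈ 0.387

p₁ = P(outcome | exposed) = 344/696 = 0.49425
p₀ = P(outcome | unexposed) = 435/1436 = 0.30292
Under exogeneity and monotonicity, PN = (p₁ − p₀) / p₁.
PN = (0.49425 − 0.30292) / 0.49425 = 0.19133 / 0.49425 ≈ 0.3871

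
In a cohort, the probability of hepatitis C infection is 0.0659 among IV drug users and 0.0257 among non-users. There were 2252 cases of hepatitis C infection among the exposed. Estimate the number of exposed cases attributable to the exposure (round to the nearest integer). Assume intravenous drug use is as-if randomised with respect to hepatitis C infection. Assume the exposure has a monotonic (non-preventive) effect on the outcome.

about 1374 cases

Let p₁ = 0.0659, p₀ = 0.0257.
PN = (p₁ − p₀)/p₁ = (0.0659 − 0.0257) / 0.0659 ≈ 0.61002.
Attributable cases ≈ PN × (exposed cases) = 0.61002 × 2252 ≈ 1373.75.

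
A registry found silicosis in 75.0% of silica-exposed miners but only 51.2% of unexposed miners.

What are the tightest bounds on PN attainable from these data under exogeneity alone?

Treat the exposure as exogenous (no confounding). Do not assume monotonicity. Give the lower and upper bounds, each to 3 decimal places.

0.317 ≤ PN ≤ 0.651

p₁ = 0.75, p₀ = 0.512.
Under exogeneity alone the bounds on PN are max{0,(p₁−p₀)/p₁} ≤ PN ≤ min{1,(1−p₀)/p₁}.
  lower = (p₁ − p₀)/p₁ = 0.238 / 0.75 ≈ 0.3173
  upper = min{1, (1 − p₀)/p₁} = 0.488 / 0.75 ≈ 0.6507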